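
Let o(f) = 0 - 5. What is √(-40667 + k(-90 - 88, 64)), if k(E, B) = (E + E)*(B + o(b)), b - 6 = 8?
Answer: I*√61671 ≈ 248.34*I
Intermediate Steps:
b = 14 (b = 6 + 8 = 14)
o(f) = -5
k(E, B) = 2*E*(-5 + B) (k(E, B) = (E + E)*(B - 5) = (2*E)*(-5 + B) = 2*E*(-5 + B))
√(-40667 + k(-90 - 88, 64)) = √(-40667 + 2*(-90 - 88)*(-5 + 64)) = √(-40667 + 2*(-178)*59) = √(-40667 - 21004) = √(-61671) = I*√61671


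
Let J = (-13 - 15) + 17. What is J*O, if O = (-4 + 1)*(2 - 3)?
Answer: -33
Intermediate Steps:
J = -11 (J = -28 + 17 = -11)
O = 3 (O = -3*(-1) = 3)
J*O = -11*3 = -33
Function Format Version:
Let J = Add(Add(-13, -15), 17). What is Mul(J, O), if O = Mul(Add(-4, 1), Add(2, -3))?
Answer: -33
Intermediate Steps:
J = -11 (J = Add(-28, 17) = -11)
O = 3 (O = Mul(-3, -1) = 3)
Mul(J, O) = Mul(-11, 3) = -33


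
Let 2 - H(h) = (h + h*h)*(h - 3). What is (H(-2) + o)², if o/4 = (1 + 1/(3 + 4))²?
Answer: 712336/2401 ≈ 296.68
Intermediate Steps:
H(h) = 2 - (-3 + h)*(h + h²) (H(h) = 2 - (h + h*h)*(h - 3) = 2 - (h + h²)*(-3 + h) = 2 - (-3 + h)*(h + h²))
o = 256/49 (o = 4*(1 + 1/(3 + 4))² = 4*(1 + 1/7)² = 4*(1 + ⅐)² = 4*(8/7)² = 4*(64/49) = 256/49 ≈ 5.2245)
(H(-2) + o)² = ((2 - 1*(-2)³ + 2*(-2)² + 3*(-2)) + 256/49)² = ((2 - 1*(-8) + 2*4 - 6) + 256/49)² = ((2 + 8 + 8 - 6) + 256/49)² = (12 + 256/49)² = (844/49)² = 712336/2401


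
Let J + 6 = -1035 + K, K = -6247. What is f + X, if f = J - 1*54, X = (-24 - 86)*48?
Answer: -12622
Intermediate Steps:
J = -7288 (J = -6 + (-1035 - 6247) = -6 - 7282 = -7288)
X = -5280 (X = -110*48 = -5280)
f = -7342 (f = -7288 - 1*54 = -7288 - 54 = -7342)
f + X = -7342 - 5280 = -12622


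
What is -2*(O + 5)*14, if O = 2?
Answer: -196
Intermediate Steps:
-2*(O + 5)*14 = -2*(2 + 5)*14 = -2*7*14 = -14*14 = -196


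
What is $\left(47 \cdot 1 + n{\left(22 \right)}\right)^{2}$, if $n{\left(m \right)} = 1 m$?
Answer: $4761$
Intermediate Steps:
$n{\left(m \right)} = m$
$\left(47 \cdot 1 + n{\left(22 \right)}\right)^{2} = \left(47 \cdot 1 + 22\right)^{2} = \left(47 + 22\right)^{2} = 69^{2} = 4761$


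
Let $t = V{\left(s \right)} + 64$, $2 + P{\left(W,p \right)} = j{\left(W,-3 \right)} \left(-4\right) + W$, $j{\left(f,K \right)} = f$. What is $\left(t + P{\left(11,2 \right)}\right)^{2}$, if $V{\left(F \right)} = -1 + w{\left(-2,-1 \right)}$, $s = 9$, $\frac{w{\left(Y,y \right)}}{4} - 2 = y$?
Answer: $1024$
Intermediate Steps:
$w{\left(Y,y \right)} = 8 + 4 y$
$P{\left(W,p \right)} = -2 - 3 W$ ($P{\left(W,p \right)} = -2 + \left(W \left(-4\right) + W\right) = -2 + \left(- 4 W + W\right) = -2 - 3 W$)
$V{\left(F \right)} = 3$ ($V{\left(F \right)} = -1 + \left(8 + 4 \left(-1\right)\right) = -1 + \left(8 - 4\right) = -1 + 4 = 3$)
$t = 67$ ($t = 3 + 64 = 67$)
$\left(t + P{\left(11,2 \right)}\right)^{2} = \left(67 - 35\right)^{2} = 32^{2} = 1024$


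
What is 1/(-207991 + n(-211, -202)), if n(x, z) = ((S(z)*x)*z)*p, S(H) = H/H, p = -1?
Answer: -1/250613 ≈ -3.9902e-6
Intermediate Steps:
S(H) = 1
n(x, z) = -x*z (n(x, z) = ((1*x)*z)*(-1) = (x*z)*(-1) = -x*z)
1/(-207991 + n(-211, -202)) = 1/(-207991 - 1*(-211)*(-202)) = 1/(-207991 - 42622) = 1/(-250613) = -1/250613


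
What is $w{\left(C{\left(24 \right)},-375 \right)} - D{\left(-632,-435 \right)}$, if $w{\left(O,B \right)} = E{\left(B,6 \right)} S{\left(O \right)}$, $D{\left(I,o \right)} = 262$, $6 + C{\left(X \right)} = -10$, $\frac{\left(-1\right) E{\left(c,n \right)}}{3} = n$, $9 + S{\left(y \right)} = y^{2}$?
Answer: $-4708$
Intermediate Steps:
$S{\left(y \right)} = -9 + y^{2}$
$E{\left(c,n \right)} = - 3 n$
$C{\left(X \right)} = -16$ ($C{\left(X \right)} = -6 - 10 = -16$)
$w{\left(O,B \right)} = 162 - 18 O^{2}$ ($w{\left(O,B \right)} = \left(-3\right) 6 \left(-9 + O^{2}\right) = - 18 \left(-9 + O^{2}\right) = 162 - 18 O^{2}$)
$w{\left(C{\left(24 \right)},-375 \right)} - D{\left(-632,-435 \right)} = \left(162 - 18 \left(-16\right)^{2}\right) - 262 = \left(162 - 4608\right) - 262 = -4446 - 262 = -4708$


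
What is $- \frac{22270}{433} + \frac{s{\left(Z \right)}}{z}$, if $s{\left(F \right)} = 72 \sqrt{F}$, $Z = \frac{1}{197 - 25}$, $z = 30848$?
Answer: $- \frac{22270}{433} + \frac{9 \sqrt{43}}{331616} \approx -51.432$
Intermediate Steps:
$Z = \frac{1}{172}$ ($Z = \frac{1}{197 - 25} = \frac{1}{172} \approx 0.005814$)
$- \frac{22270}{433} + \frac{s{\left(Z \right)}}{z} = - \frac{22270}{433} + \frac{72 \sqrt{\frac{1}{172}}}{30848} = \left(-22270\right) \frac{1}{433} + 72 \frac{\sqrt{43}}{86} \cdot \frac{1}{30848} = - \frac{22270}{433} + \frac{36 \sqrt{43}}{43} \cdot \frac{1}{30848} = - \frac{22270}{433} + \frac{9 \sqrt{43}}{331616}$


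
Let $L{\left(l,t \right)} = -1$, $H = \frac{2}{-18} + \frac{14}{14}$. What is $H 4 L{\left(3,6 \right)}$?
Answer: $- \frac{32}{9} \approx -3.5556$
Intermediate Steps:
$H = \frac{8}{9}$ ($H = 2 \left(- \frac{1}{18}\right) + 14 \cdot \frac{1}{14} = - \frac{1}{9} + 1 = \frac{8}{9} \approx 0.88889$)
$H 4 L{\left(3,6 \right)} = \frac{8}{9} \cdot 4 \left(-1\right) = \frac{32}{9} \left(-1\right) = - \frac{32}{9}$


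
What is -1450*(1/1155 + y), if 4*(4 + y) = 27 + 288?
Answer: -50075605/462 ≈ -1.0839e+5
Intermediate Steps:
y = 299/4 (y = -4 + (27 + 288)/4 = -4 + (1/4)*315 = -4 + 315/4 = 299/4 ≈ 74.750)
-1450*(1/1155 + y) = -1450*(1/1155 + 299/4) = -1450*345349/4620 = -50075605/462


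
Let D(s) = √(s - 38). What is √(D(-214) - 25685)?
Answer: √(-25685 + 6*I*√7) ≈ 0.0495 + 160.27*I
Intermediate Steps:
D(s) = √(-38 + s)
√(D(-214) - 25685) = √(√(-38 - 214) - 25685) = √(√(-252) - 25685) = √(6*I*√7 - 25685) = √(-25685 + 6*I*√7)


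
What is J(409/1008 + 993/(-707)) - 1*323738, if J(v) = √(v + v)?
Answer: -323738 + I*√143779762/8484 ≈ -3.2374e+5 + 1.4133*I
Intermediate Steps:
J(v) = √2*√v (J(v) = √(2*v) = √2*√v)
J(409/1008 + 993/(-707)) - 1*323738 = √2*√(409/1008 + 993/(-707)) - 1*323738 = √2*√(409*(1/1008) + 993*(-1/707)) - 323738 = √2*√(409/1008 - 993/707) - 323738 = √2*√(-101683/101808) - 323738 = √2*(I*√71889881/8484) - 323738 = I*√143779762/8484 - 323738 = -323738 + I*√143779762/8484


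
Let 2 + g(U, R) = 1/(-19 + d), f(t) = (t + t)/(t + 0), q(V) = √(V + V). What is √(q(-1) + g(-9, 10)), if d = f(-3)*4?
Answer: √(-253 + 121*I*√2)/11 ≈ 0.46549 + 1.5191*I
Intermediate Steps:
q(V) = √2*√V (q(V) = √(2*V) = √2*√V)
f(t) = 2 (f(t) = (2*t)/t = 2)
d = 8 (d = 2*4 = 8)
g(U, R) = -23/11 (g(U, R) = -2 + 1/(-19 + 8) = -2 + 1/(-11) = -2 - 1/11 = -23/11)
√(q(-1) + g(-9, 10)) = √(√2*√(-1) - 23/11) = √(√2*I - 23/11) = √(I*√2 - 23/11) = √(-23/11 + I*√2)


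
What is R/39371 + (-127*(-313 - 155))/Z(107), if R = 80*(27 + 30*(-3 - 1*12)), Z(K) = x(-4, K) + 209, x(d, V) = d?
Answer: 2333117556/8071055 ≈ 289.07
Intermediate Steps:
Z(K) = 205 (Z(K) = -4 + 209 = 205)
R = -33840 (R = 80*(27 + 30*(-3 - 12)) = 80*(27 + 30*(-15)) = 80*(27 - 450) = 80*(-423) = -33840)
R/39371 + (-127*(-313 - 155))/Z(107) = -33840/39371 - 127*(-313 - 155)/205 = -33840*1/39371 - 127*(-468)*(1/205) = -33840/39371 + 59436*(1/205) = -33840/39371 + 59436/205 = 2333117556/8071055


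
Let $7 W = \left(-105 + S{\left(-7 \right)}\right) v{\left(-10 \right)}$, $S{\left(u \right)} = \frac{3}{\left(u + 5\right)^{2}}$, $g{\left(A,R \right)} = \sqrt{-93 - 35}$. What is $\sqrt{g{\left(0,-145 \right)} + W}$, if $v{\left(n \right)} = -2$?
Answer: $\frac{\sqrt{5838 + 1568 i \sqrt{2}}}{14} \approx 5.5519 + 1.0189 i$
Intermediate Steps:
$g{\left(A,R \right)} = 8 i \sqrt{2}$ ($g{\left(A,R \right)} = \sqrt{-128} = 8 i \sqrt{2}$)
$S{\left(u \right)} = \frac{3}{\left(5 + u\right)^{2}}$
$W = \frac{417}{14}$ ($W = \frac{\left(-105 + \frac{3}{\left(5 - 7\right)^{2}}\right) \left(-2\right)}{7} = \frac{\left(-105 + \frac{3}{4}\right) \left(-2\right)}{7} = \frac{\left(- \frac{417}{4}\right) \left(-2\right)}{7} = \frac{1}{7} \cdot \frac{417}{2} = \frac{417}{14} \approx 29.786$)
$\sqrt{g{\left(0,-145 \right)} + W} = \sqrt{8 i \sqrt{2} + \frac{417}{14}} = \sqrt{\frac{417}{14} + 8 i \sqrt{2}}$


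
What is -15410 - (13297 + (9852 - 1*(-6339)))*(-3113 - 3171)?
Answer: 185287182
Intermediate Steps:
-15410 - (13297 + (9852 - 1*(-6339)))*(-3113 - 3171) = -15410 - (13297 + (9852 + 6339))*(-6284) = -15410 - (13297 + 16191)*(-6284) = -15410 - 29488*(-6284) = -15410 - 1*(-185302592) = -15410 + 185302592 = 185287182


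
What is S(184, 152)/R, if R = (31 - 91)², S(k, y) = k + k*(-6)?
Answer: -23/90 ≈ -0.25556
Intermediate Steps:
S(k, y) = -5*k (S(k, y) = k - 6*k = -5*k)
R = 3600 (R = (-60)² = 3600)
S(184, 152)/R = -5*184/3600 = -920*1/3600 = -23/90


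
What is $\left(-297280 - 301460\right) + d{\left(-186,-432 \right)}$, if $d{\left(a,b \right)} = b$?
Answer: $-599172$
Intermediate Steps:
$\left(-297280 - 301460\right) + d{\left(-186,-432 \right)} = \left(-297280 - 301460\right) - 432 = -598740 - 432 = -599172$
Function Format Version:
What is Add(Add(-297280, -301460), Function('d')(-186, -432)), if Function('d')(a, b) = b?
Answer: -599172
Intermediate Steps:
Add(Add(-297280, -301460), Function('d')(-186, -432)) = Add(Add(-297280, -301460), -432) = Add(-598740, -432) = -599172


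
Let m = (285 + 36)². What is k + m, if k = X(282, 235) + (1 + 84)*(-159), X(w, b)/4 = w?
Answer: 90654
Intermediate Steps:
X(w, b) = 4*w
k = -12387 (k = 4*282 + (1 + 84)*(-159) = 1128 + 85*(-159) = 1128 - 13515 = -12387)
m = 103041 (m = 321² = 103041)
k + m = -12387 + 103041 = 90654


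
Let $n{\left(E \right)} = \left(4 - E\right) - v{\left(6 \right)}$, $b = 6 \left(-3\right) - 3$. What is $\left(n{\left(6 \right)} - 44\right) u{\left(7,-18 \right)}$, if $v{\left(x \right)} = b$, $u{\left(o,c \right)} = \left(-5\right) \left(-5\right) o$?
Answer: $-4375$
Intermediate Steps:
$b = -21$ ($b = -18 - 3 = -21$)
$u{\left(o,c \right)} = 25 o$
$v{\left(x \right)} = -21$
$n{\left(E \right)} = 25 - E$ ($n{\left(E \right)} = \left(4 - E\right) - -21 = \left(4 - E\right) + 21 = 25 - E$)
$\left(n{\left(6 \right)} - 44\right) u{\left(7,-18 \right)} = \left(\left(25 - 6\right) - 44\right) 25 \cdot 7 = \left(\left(25 - 6\right) - 44\right) 175 = \left(19 - 44\right) 175 = \left(-25\right) 175 = -4375$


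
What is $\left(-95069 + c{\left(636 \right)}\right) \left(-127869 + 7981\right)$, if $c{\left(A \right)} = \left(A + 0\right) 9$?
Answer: $10711393360$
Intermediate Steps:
$c{\left(A \right)} = 9 A$ ($c{\left(A \right)} = A 9 = 9 A$)
$\left(-95069 + c{\left(636 \right)}\right) \left(-127869 + 7981\right) = \left(-95069 + 9 \cdot 636\right) \left(-127869 + 7981\right) = \left(-95069 + 5724\right) \left(-119888\right) = \left(-89345\right) \left(-119888\right) = 10711393360$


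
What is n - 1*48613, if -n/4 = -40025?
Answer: 111487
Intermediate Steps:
n = 160100 (n = -4*(-40025) = 160100)
n - 1*48613 = 160100 - 1*48613 = 160100 - 48613 = 111487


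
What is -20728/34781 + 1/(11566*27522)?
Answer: -6598125566275/11071468860012 ≈ -0.59596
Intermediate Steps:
-20728/34781 + 1/(11566*27522) = -20728*1/34781 + (1/11566)*(1/27522) = -20728/34781 + 1/318319452 = -6598125566275/11071468860012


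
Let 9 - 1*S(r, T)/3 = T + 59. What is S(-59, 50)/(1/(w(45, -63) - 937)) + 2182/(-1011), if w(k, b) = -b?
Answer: 265082018/1011 ≈ 2.6220e+5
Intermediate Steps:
S(r, T) = -150 - 3*T (S(r, T) = 27 - 3*(T + 59) = 27 - 3*(59 + T) = 27 + (-177 - 3*T) = -150 - 3*T)
S(-59, 50)/(1/(w(45, -63) - 937)) + 2182/(-1011) = (-150 - 3*50)/(1/(-1*(-63) - 937)) + 2182/(-1011) = (-150 - 150)/(1/(63 - 937)) + 2182*(-1/1011) = -300/(1/(-874)) - 2182/1011 = -300/(-1/874) - 2182/1011 = -300*(-874) - 2182/1011 = 262200 - 2182/1011 = 265082018/1011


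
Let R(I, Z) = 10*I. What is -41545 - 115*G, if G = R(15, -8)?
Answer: -58795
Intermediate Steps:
G = 150 (G = 10*15 = 150)
-41545 - 115*G = -41545 - 115*150 = -41545 - 1*17250 = -41545 - 17250 = -58795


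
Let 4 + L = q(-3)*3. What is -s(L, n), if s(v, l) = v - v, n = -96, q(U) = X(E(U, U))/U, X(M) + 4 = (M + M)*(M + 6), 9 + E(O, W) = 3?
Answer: 0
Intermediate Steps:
E(O, W) = -6 (E(O, W) = -9 + 3 = -6)
X(M) = -4 + 2*M*(6 + M) (X(M) = -4 + (M + M)*(M + 6) = -4 + (2*M)*(6 + M) = -4 + 2*M*(6 + M))
q(U) = -4/U (q(U) = (-4 + 2*(-6)**2 + 12*(-6))/U = (-4 + 2*36 - 72)/U = (-4 + 72 - 72)/U = -4/U)
L = 0 (L = -4 - 4/(-3)*3 = -4 - 4*(-1/3)*3 = -4 + (4/3)*3 = -4 + 4 = 0)
s(v, l) = 0
-s(L, n) = -1*0 = 0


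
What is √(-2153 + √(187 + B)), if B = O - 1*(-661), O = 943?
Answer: √(-2153 + 3*√199) ≈ 45.942*I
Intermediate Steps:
B = 1604 (B = 943 - 1*(-661) = 943 + 661 = 1604)
√(-2153 + √(187 + B)) = √(-2153 + √(187 + 1604)) = √(-2153 + √1791) = √(-2153 + 3*√199)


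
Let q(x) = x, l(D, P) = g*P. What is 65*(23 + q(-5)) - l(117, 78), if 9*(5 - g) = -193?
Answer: -2678/3 ≈ -892.67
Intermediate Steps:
g = 238/9 (g = 5 - ⅑*(-193) = 5 + 193/9 = 238/9 ≈ 26.444)
l(D, P) = 238*P/9
65*(23 + q(-5)) - l(117, 78) = 65*(23 - 5) - 238*78/9 = 65*18 - 1*6188/3 = 1170 - 6188/3 = -2678/3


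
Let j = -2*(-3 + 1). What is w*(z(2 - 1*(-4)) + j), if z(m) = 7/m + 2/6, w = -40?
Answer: -220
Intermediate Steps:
j = 4 (j = -2*(-2) = 4)
z(m) = ⅓ + 7/m (z(m) = 7/m + 2*(⅙) = 7/m + ⅓ = ⅓ + 7/m)
w*(z(2 - 1*(-4)) + j) = -40*((21 + (2 - 1*(-4)))/(3*(2 - 1*(-4))) + 4) = -40*((21 + (2 + 4))/(3*(2 + 4)) + 4) = -40*((⅓)*(21 + 6)/6 + 4) = -40*((⅓)*(⅙)*27 + 4) = -40*(3/2 + 4) = -40*11/2 = -220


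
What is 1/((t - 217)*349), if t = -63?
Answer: -1/97720 ≈ -1.0233e-5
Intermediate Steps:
1/((t - 217)*349) = 1/((-63 - 217)*349) = 1/(-280*349) = 1/(-97720) = -1/97720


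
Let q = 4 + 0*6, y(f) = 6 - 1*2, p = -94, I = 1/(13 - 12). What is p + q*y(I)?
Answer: -78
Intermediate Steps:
I = 1 (I = 1/1 = 1)
y(f) = 4 (y(f) = 6 - 2 = 4)
q = 4 (q = 4 + 0 = 4)
p + q*y(I) = -94 + 4*4 = -94 + 16 = -78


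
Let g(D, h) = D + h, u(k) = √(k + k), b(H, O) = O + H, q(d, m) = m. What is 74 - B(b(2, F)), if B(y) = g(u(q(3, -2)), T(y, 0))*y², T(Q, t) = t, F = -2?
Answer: 74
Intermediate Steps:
b(H, O) = H + O
u(k) = √2*√k (u(k) = √(2*k) = √2*√k)
B(y) = 2*I*y² (B(y) = (√2*√(-2) + 0)*y² = (√2*(I*√2) + 0)*y² = (2*I + 0)*y² = (2*I)*y² = 2*I*y²)
74 - B(b(2, F)) = 74 - 2*I*(2 - 2)² = 74 - 2*I*0² = 74 - 2*I*0 = 74 - 1*0 = 74 + 0 = 74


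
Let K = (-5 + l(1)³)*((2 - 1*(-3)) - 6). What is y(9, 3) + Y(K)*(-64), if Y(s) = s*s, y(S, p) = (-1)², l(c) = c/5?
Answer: -24904439/15625 ≈ -1593.9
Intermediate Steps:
l(c) = c/5 (l(c) = c*(⅕) = c/5)
y(S, p) = 1
K = 624/125 (K = (-5 + ((⅕)*1)³)*((2 - 1*(-3)) - 6) = (-5 + (⅕)³)*((2 + 3) - 6) = (-5 + 1/125)*(5 - 6) = -624/125*(-1) = 624/125 ≈ 4.9920)
Y(s) = s²
y(9, 3) + Y(K)*(-64) = 1 + (624/125)²*(-64) = 1 + (389376/15625)*(-64) = 1 - 24920064/15625 = -24904439/15625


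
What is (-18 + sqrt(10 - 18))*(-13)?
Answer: 234 - 26*I*sqrt(2) ≈ 234.0 - 36.77*I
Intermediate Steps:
(-18 + sqrt(10 - 18))*(-13) = (-18 + sqrt(-8))*(-13) = (-18 + 2*I*sqrt(2))*(-13) = 234 - 26*I*sqrt(2)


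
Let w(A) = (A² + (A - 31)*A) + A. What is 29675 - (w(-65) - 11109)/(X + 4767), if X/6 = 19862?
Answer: 3677890534/123939 ≈ 29675.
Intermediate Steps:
w(A) = A + A² + A*(-31 + A) (w(A) = (A² + (-31 + A)*A) + A = (A² + A*(-31 + A)) + A = A + A² + A*(-31 + A))
X = 119172 (X = 6*19862 = 119172)
29675 - (w(-65) - 11109)/(X + 4767) = 29675 - (2*(-65)*(-15 - 65) - 11109)/(119172 + 4767) = 29675 - (2*(-65)*(-80) - 11109)/123939 = 29675 - (10400 - 11109)/123939 = 29675 - (-709)/123939 = 29675 - 1*(-709/123939) = 29675 + 709/123939 = 3677890534/123939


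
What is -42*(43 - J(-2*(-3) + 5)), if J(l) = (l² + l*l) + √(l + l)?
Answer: 8358 + 42*√22 ≈ 8555.0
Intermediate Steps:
J(l) = 2*l² + √2*√l (J(l) = (l² + l²) + √(2*l) = 2*l² + √2*√l)
-42*(43 - J(-2*(-3) + 5)) = -42*(43 - (2*(-2*(-3) + 5)² + √2*√(-2*(-3) + 5))) = -42*(43 - (2*(6 + 5)² + √2*√(6 + 5))) = -42*(43 - (2*11² + √2*√11)) = -42*(43 - (2*121 + √22)) = -42*(43 - (242 + √22)) = -42*(43 + (-242 - √22)) = -42*(-199 - √22) = 8358 + 42*√22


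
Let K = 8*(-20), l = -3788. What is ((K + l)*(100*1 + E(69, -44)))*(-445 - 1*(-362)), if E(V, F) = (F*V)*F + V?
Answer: 43828718052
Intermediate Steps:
K = -160
E(V, F) = V + V*F**2 (E(V, F) = V*F**2 + V = V + V*F**2)
((K + l)*(100*1 + E(69, -44)))*(-445 - 1*(-362)) = ((-160 - 3788)*(100*1 + 69*(1 + (-44)**2)))*(-445 - 1*(-362)) = (-3948*(100 + 69*(1 + 1936)))*(-445 + 362) = -3948*(100 + 69*1937)*(-83) = -3948*(100 + 133653)*(-83) = -3948*133753*(-83) = -528056844*(-83) = 43828718052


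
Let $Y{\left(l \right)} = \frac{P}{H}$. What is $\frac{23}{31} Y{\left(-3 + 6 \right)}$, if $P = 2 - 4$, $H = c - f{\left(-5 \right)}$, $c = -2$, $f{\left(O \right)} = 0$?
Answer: $\frac{23}{31} \approx 0.74194$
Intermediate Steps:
$H = -2$ ($H = -2 - 0 = -2 + 0 = -2$)
$P = -2$ ($P = 2 - 4 = -2$)
$Y{\left(l \right)} = 1$ ($Y{\left(l \right)} = - \frac{2}{-2} = \left(-2\right) \left(- \frac{1}{2}\right) = 1$)
$\frac{23}{31} Y{\left(-3 + 6 \right)} = \frac{23}{31} \cdot 1 = \frac{23}{31}$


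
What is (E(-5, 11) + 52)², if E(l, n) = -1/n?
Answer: 326041/121 ≈ 2694.6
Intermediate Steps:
(E(-5, 11) + 52)² = (-1/11 + 52)² = (571/11)² = 326041/121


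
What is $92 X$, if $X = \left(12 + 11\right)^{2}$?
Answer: $48668$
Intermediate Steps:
$X = 529$ ($X = 23^{2} = 529$)
$92 X = 92 \cdot 529 = 48668$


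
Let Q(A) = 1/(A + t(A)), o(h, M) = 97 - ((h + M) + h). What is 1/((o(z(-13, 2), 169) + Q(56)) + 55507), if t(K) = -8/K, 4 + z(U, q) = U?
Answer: 391/21688386 ≈ 1.8028e-5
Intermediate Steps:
z(U, q) = -4 + U
o(h, M) = 97 - M - 2*h (o(h, M) = 97 - ((M + h) + h) = 97 - (M + 2*h) = 97 + (-M - 2*h) = 97 - M - 2*h)
Q(A) = 1/(A - 8/A)
1/((o(z(-13, 2), 169) + Q(56)) + 55507) = 1/(((97 - 1*169 - 2*(-4 - 13)) + 56/(-8 + 56²)) + 55507) = 1/(((97 - 169 - 2*(-17)) + 56/(-8 + 3136)) + 55507) = 1/(((97 - 169 + 34) + 56/3128) + 55507) = 1/((-38 + 56*(1/3128)) + 55507) = 1/((-38 + 7/391) + 55507) = 1/(-14851/391 + 55507) = 1/(21688386/391) = 391/21688386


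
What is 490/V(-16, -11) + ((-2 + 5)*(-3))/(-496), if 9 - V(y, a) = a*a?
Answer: -2161/496 ≈ -4.3569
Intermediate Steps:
V(y, a) = 9 - a² (V(y, a) = 9 - a*a = 9 - a²)
490/V(-16, -11) + ((-2 + 5)*(-3))/(-496) = 490/(9 - 1*(-11)²) + ((-2 + 5)*(-3))/(-496) = 490/(9 - 1*121) + (3*(-3))*(-1/496) = 490/(9 - 121) - 9*(-1/496) = 490/(-112) + 9/496 = 490*(-1/112) + 9/496 = -35/8 + 9/496 = -2161/496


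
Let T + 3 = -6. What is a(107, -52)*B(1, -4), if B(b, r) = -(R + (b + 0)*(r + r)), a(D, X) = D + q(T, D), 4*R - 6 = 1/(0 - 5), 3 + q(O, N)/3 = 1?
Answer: 13231/20 ≈ 661.55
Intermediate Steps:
T = -9 (T = -3 - 6 = -9)
q(O, N) = -6 (q(O, N) = -9 + 3*1 = -9 + 3 = -6)
R = 29/20 (R = 3/2 + 1/(4*(0 - 5)) = 3/2 + (¼)/(-5) = 3/2 + (¼)*(-⅕) = 3/2 - 1/20 = 29/20 ≈ 1.4500)
a(D, X) = -6 + D (a(D, X) = D - 6 = -6 + D)
B(b, r) = -29/20 - 2*b*r (B(b, r) = -(29/20 + (b + 0)*(r + r)) = -(29/20 + b*(2*r)) = -(29/20 + 2*b*r) = -29/20 - 2*b*r)
a(107, -52)*B(1, -4) = (-6 + 107)*(-29/20 - 2*1*(-4)) = 101*(-29/20 + 8) = 101*(131/20) = 13231/20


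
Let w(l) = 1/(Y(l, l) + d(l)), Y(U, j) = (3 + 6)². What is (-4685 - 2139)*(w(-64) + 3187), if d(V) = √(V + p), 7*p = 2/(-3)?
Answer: 6824*(-3187*√28266 + 5421108*I)/(√28266 - 1701*I) ≈ -2.1748e+7 + 8.2471*I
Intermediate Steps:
Y(U, j) = 81 (Y(U, j) = 9² = 81)
p = -2/21 (p = (2/(-3))/7 = (2*(-⅓))/7 = (⅐)*(-⅔) = -2/21 ≈ -0.095238)
d(V) = √(-2/21 + V) (d(V) = √(V - 2/21) = √(-2/21 + V))
w(l) = 1/(81 + √(-42 + 441*l)/21)
(-4685 - 2139)*(w(-64) + 3187) = (-4685 - 2139)*(21/(1701 + √21*√(-2 + 21*(-64))) + 3187) = -6824*(21/(1701 + √21*√(-2 - 1344)) + 3187) = -6824*(21/(1701 + √21*√(-1346)) + 3187) = -6824*(21/(1701 + √21*(I*√1346)) + 3187) = -6824*(21/(1701 + I*√28266) + 3187) = -6824*(3187 + 21/(1701 + I*√28266)) = -21748088 - 143304/(1701 + I*√28266)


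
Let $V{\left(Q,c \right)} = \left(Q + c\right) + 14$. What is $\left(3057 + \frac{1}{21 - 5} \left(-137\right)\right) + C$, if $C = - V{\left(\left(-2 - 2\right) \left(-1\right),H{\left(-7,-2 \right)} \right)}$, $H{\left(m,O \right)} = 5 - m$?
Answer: $\frac{48295}{16} \approx 3018.4$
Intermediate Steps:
$V{\left(Q,c \right)} = 14 + Q + c$
$C = -30$ ($C = - (14 + \left(-2 - 2\right) \left(-1\right) + \left(5 - -7\right)) = - (14 - -4 + \left(5 + 7\right)) = - (14 + 4 + 12) = \left(-1\right) 30 = -30$)
$\left(3057 + \frac{1}{21 - 5} \left(-137\right)\right) + C = \left(3057 + \frac{1}{21 - 5} \left(-137\right)\right) - 30 = \left(3057 + \frac{1}{16} \left(-137\right)\right) - 30 = \left(3057 - \frac{137}{16}\right) - 30 = \frac{48775}{16} - 30 = \frac{48295}{16}$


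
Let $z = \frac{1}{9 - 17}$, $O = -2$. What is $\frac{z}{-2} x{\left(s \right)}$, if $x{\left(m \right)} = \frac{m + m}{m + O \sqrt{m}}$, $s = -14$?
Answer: $\frac{7}{72} - \frac{i \sqrt{14}}{72} \approx 0.097222 - 0.051967 i$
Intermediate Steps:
$z = - \frac{1}{8}$ ($z = \frac{1}{-8} = - \frac{1}{8} \approx -0.125$)
$x{\left(m \right)} = \frac{2 m}{m - 2 \sqrt{m}}$ ($x{\left(m \right)} = \frac{m + m}{m - 2 \sqrt{m}} = \frac{2 m}{m - 2 \sqrt{m}}$)
$\frac{z}{-2} x{\left(s \right)} = - \frac{1}{8 \left(-2\right)} 2 \left(-14\right) \frac{1}{-14 - 2 \sqrt{-14}} = \left(- \frac{1}{8}\right) \left(- \frac{1}{2}\right) 2 \left(-14\right) \frac{1}{-14 - 2 i \sqrt{14}} = \frac{2 \left(-14\right) \frac{1}{-14 - 2 i \sqrt{14}}}{16} = \frac{\left(-28\right) \frac{1}{-14 - 2 i \sqrt{14}}}{16} = - \frac{7}{4 \left(-14 - 2 i \sqrt{14}\right)}$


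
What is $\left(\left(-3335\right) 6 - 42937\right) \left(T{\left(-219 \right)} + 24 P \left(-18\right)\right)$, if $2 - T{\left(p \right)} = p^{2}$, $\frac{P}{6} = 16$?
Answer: $5629413157$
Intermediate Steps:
$P = 96$ ($P = 6 \cdot 16 = 96$)
$T{\left(p \right)} = 2 - p^{2}$
$\left(\left(-3335\right) 6 - 42937\right) \left(T{\left(-219 \right)} + 24 P \left(-18\right)\right) = \left(\left(-3335\right) 6 - 42937\right) \left(\left(2 - \left(-219\right)^{2}\right) + 24 \cdot 96 \left(-18\right)\right) = \left(-20010 - 42937\right) \left(\left(2 - 47961\right) + 2304 \left(-18\right)\right) = - 62947 \left(\left(2 - 47961\right) - 41472\right) = - 62947 \left(-47959 - 41472\right) = \left(-62947\right) \left(-89431\right) = 5629413157$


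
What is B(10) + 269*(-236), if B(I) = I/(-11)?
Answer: -698334/11 ≈ -63485.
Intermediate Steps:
B(I) = -I/11 (B(I) = I*(-1/11) = -I/11)
B(10) + 269*(-236) = -1/11*10 + 269*(-236) = -10/11 - 63484 = -698334/11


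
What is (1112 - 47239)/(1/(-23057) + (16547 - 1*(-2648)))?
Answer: -1063550239/442579114 ≈ -2.4031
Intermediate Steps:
(1112 - 47239)/(1/(-23057) + (16547 - 1*(-2648))) = -46127/(-1/23057 + (16547 + 2648)) = -46127/(-1/23057 + 19195) = -46127/442579114/23057 = -46127*23057/442579114 = -1063550239/442579114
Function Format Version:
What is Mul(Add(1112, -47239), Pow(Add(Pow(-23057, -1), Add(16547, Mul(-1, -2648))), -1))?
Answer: Rational(-1063550239, 442579114) ≈ -2.4031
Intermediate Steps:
Mul(Add(1112, -47239), Pow(Add(Pow(-23057, -1), Add(16547, Mul(-1, -2648))), -1)) = Mul(-46127, Pow(Add(Rational(-1, 23057), Add(16547, 2648)), -1)) = Mul(-46127, Pow(Add(Rational(-1, 23057), 19195), -1)) = Mul(-46127, Pow(Rational(442579114, 23057), -1)) = Mul(-46127, Rational(23057, 442579114)) = Rational(-1063550239, 442579114)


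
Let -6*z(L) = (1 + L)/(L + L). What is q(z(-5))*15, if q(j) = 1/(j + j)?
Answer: -225/2 ≈ -112.50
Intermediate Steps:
z(L) = -(1 + L)/(12*L) (z(L) = -(1 + L)/(6*(L + L)) = -(1 + L)/(6*(2*L)) = -(1 + L)*1/(2*L)/6 = -(1 + L)/(12*L))
q(j) = 1/(2*j)
q(z(-5))*15 = (1/(2*(((1/12)*(-1 - 1*(-5))/(-5)))))*15 = (1/(2*(((1/12)*(-1/5)*(-1 + 5)))))*15 = (1/(2*(((1/12)*(-1/5)*4))))*15 = (1/(2*(-1/15)))*15 = ((1/2)*(-15))*15 = -15/2*15 = -225/2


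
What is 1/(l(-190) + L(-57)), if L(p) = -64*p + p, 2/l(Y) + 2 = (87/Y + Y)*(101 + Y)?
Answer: 3220263/11563964813 ≈ 0.00027847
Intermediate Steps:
l(Y) = 2/(-2 + (101 + Y)*(Y + 87/Y)) (l(Y) = 2/(-2 + (87/Y + Y)*(101 + Y)) = 2/(-2 + (Y + 87/Y)*(101 + Y)) = 2/(-2 + (101 + Y)*(Y + 87/Y)))
L(p) = -63*p
1/(l(-190) + L(-57)) = 1/(2*(-190)/(8787 + (-190)³ + 85*(-190) + 101*(-190)²) - 63*(-57)) = 1/(2*(-190)/(8787 - 6859000 - 16150 + 101*36100) + 3591) = 1/(2*(-190)/(8787 - 6859000 - 16150 + 3646100) + 3591) = 1/(2*(-190)/(-3220263) + 3591) = 1/(2*(-190)*(-1/3220263) + 3591) = 1/(380/3220263 + 3591) = 1/(11563964813/3220263) = 3220263/11563964813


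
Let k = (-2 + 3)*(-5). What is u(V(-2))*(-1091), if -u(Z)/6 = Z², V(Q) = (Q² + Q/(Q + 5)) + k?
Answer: 54550/3 ≈ 18183.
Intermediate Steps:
k = -5 (k = 1*(-5) = -5)
V(Q) = -5 + Q² + Q/(5 + Q) (V(Q) = (Q² + Q/(Q + 5)) - 5 = (Q² + Q/(5 + Q)) - 5 = -5 + Q² + Q/(5 + Q))
u(Z) = -6*Z²
u(V(-2))*(-1091) = -6*(-25 + (-2)³ - 4*(-2) + 5*(-2)²)²/(5 - 2)²*(-1091) = -6*(-25 - 8 + 8 + 5*4)²/9*(-1091) = -6*(-25 - 8 + 8 + 20)²/9*(-1091) = -6*((⅓)*(-5))²*(-1091) = -6*(-5/3)²*(-1091) = -6*25/9*(-1091) = -50/3*(-1091) = 54550/3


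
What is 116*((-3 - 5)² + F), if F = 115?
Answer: 20764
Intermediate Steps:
116*((-3 - 5)² + F) = 116*((-3 - 5)² + 115) = 116*((-8)² + 115) = 116*(64 + 115) = 116*179 = 20764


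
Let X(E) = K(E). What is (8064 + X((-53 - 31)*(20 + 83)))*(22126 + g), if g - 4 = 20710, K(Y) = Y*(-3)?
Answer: 1457416800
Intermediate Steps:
K(Y) = -3*Y
g = 20714 (g = 4 + 20710 = 20714)
X(E) = -3*E
(8064 + X((-53 - 31)*(20 + 83)))*(22126 + g) = (8064 - 3*(-53 - 31)*(20 + 83))*(22126 + 20714) = (8064 - (-252)*103)*42840 = (8064 - 3*(-8652))*42840 = (8064 + 25956)*42840 = 34020*42840 = 1457416800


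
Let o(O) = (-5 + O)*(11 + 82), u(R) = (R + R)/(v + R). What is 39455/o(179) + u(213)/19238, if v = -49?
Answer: 31122170273/12763681956 ≈ 2.4383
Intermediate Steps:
u(R) = 2*R/(-49 + R) (u(R) = (R + R)/(-49 + R) = (2*R)/(-49 + R) = 2*R/(-49 + R))
o(O) = -465 + 93*O (o(O) = (-5 + O)*93 = -465 + 93*O)
39455/o(179) + u(213)/19238 = 39455/(-465 + 93*179) + (2*213/(-49 + 213))/19238 = 39455/(-465 + 16647) + (2*213/164)*(1/19238) = 39455/16182 + (2*213*(1/164))*(1/19238) = 39455*(1/16182) + (213/82)*(1/19238) = 39455/16182 + 213/1577516 = 31122170273/12763681956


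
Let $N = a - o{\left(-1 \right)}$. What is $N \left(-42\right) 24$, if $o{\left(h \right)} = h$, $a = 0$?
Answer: $-1008$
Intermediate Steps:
$N = 1$ ($N = 0 - -1 = 0 + 1 = 1$)
$N \left(-42\right) 24 = 1 \left(-42\right) 24 = \left(-42\right) 24 = -1008$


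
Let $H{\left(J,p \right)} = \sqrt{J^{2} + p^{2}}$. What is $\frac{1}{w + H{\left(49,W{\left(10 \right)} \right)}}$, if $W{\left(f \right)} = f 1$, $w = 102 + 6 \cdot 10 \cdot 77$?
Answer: $\frac{4722}{22294783} - \frac{\sqrt{2501}}{22294783} \approx 0.00020956$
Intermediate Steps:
$w = 4722$ ($w = 102 + 60 \cdot 77 = 102 + 4620 = 4722$)
$W{\left(f \right)} = f$
$\frac{1}{w + H{\left(49,W{\left(10 \right)} \right)}} = \frac{1}{4722 + \sqrt{49^{2} + 10^{2}}} = \frac{1}{4722 + \sqrt{2401 + 100}} = \frac{1}{4722 + \sqrt{2501}}$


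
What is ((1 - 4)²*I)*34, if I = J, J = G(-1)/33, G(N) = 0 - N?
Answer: 102/11 ≈ 9.2727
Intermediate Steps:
G(N) = -N
J = 1/33 (J = -1*(-1)/33 = 1*(1/33) = 1/33 ≈ 0.030303)
I = 1/33 ≈ 0.030303
((1 - 4)²*I)*34 = ((1 - 4)²*(1/33))*34 = ((-3)²*(1/33))*34 = (9*(1/33))*34 = (3/11)*34 = 102/11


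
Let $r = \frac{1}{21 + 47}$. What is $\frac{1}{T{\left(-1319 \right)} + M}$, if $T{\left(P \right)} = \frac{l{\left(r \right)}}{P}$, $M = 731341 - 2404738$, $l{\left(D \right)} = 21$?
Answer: $- \frac{1319}{2207210664} \approx -5.9759 \cdot 10^{-7}$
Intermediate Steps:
$r = \frac{1}{68} \approx 0.014706$
$M = -1673397$ ($M = 731341 - 2404738 = -1673397$)
$T{\left(P \right)} = \frac{21}{P}$
$\frac{1}{T{\left(-1319 \right)} + M} = \frac{1}{\frac{21}{-1319} - 1673397} = \frac{1}{21 \left(- \frac{1}{1319}\right) - 1673397} = \frac{1}{- \frac{21}{1319} - 1673397} = \frac{1}{- \frac{2207210664}{1319}} = - \frac{1319}{2207210664}$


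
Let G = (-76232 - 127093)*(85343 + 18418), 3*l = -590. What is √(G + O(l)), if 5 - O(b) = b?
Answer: I*√189874846110/3 ≈ 1.4525e+5*I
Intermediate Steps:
l = -590/3 (l = (⅓)*(-590) = -590/3 ≈ -196.67)
G = -21097205325 (G = -203325*103761 = -21097205325)
O(b) = 5 - b
√(G + O(l)) = √(-21097205325 + (5 - 1*(-590/3))) = √(-21097205325 + (5 + 590/3)) = √(-21097205325 + 605/3) = √(-63291615370/3) = I*√189874846110/3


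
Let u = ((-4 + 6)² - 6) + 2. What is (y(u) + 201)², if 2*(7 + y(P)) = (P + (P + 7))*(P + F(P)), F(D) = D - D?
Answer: 37636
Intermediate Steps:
u = 0 (u = (2² - 6) + 2 = (4 - 6) + 2 = -2 + 2 = 0)
F(D) = 0
y(P) = -7 + P*(7 + 2*P)/2 (y(P) = -7 + ((P + (P + 7))*(P + 0))/2 = -7 + ((P + (7 + P))*P)/2 = -7 + ((7 + 2*P)*P)/2 = -7 + (P*(7 + 2*P))/2 = -7 + P*(7 + 2*P)/2)
(y(u) + 201)² = ((-7 + 0² + (7/2)*0) + 201)² = ((-7 + 0 + 0) + 201)² = (-7 + 201)² = 194² = 37636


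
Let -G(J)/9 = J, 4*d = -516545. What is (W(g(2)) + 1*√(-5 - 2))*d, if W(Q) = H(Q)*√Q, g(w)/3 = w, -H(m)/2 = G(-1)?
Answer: 4648905*√6/2 - 516545*I*√7/4 ≈ 5.6937e+6 - 3.4166e+5*I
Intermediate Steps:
d = -516545/4 (d = (¼)*(-516545) = -516545/4 ≈ -1.2914e+5)
G(J) = -9*J
H(m) = -18 (H(m) = -(-18)*(-1) = -2*9 = -18)
g(w) = 3*w
W(Q) = -18*√Q
(W(g(2)) + 1*√(-5 - 2))*d = (-18*√6 + 1*√(-5 - 2))*(-516545/4) = (-18*√6 + 1*√(-7))*(-516545/4) = (-18*√6 + 1*(I*√7))*(-516545/4) = (-18*√6 + I*√7)*(-516545/4) = 4648905*√6/2 - 516545*I*√7/4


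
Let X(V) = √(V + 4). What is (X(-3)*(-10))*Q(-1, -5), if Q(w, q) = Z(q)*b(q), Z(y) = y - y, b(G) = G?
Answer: 0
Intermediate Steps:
Z(y) = 0
X(V) = √(4 + V)
Q(w, q) = 0 (Q(w, q) = 0*q = 0)
(X(-3)*(-10))*Q(-1, -5) = (√(4 - 3)*(-10))*0 = (√1*(-10))*0 = (1*(-10))*0 = -10*0 = 0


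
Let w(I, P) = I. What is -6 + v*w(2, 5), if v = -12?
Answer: -30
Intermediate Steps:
-6 + v*w(2, 5) = -6 - 12*2 = -6 - 24 = -30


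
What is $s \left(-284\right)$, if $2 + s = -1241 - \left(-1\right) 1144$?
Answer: $28116$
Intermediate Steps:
$s = -99$ ($s = -2 - \left(1241 - 1144\right) = -2 - 97 = -99$)
$s \left(-284\right) = \left(-99\right) \left(-284\right) = 28116$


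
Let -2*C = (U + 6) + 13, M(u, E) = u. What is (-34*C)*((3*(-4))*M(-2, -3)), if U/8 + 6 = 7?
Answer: 11016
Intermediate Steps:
U = 8 (U = -48 + 8*7 = -48 + 56 = 8)
C = -27/2 (C = -((8 + 6) + 13)/2 = -(14 + 13)/2 = -½*27 = -27/2 ≈ -13.500)
(-34*C)*((3*(-4))*M(-2, -3)) = (-34*(-27/2))*((3*(-4))*(-2)) = 459*(-12*(-2)) = 459*24 = 11016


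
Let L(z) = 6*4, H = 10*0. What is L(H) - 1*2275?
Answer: -2251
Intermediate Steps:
H = 0
L(z) = 24
L(H) - 1*2275 = 24 - 1*2275 = 24 - 2275 = -2251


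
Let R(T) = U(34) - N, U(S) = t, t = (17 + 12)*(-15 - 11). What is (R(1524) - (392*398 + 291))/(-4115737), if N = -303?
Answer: 156758/4115737 ≈ 0.038087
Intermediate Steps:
t = -754 (t = 29*(-26) = -754)
U(S) = -754
R(T) = -451 (R(T) = -754 - 1*(-303) = -754 + 303 = -451)
(R(1524) - (392*398 + 291))/(-4115737) = (-451 - (392*398 + 291))/(-4115737) = (-451 - (156016 + 291))*(-1/4115737) = (-451 - 1*156307)*(-1/4115737) = (-451 - 156307)*(-1/4115737) = -156758*(-1/4115737) = 156758/4115737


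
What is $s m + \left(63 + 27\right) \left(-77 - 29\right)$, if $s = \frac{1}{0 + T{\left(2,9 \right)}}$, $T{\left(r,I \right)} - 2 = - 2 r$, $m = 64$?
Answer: $-9572$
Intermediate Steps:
$T{\left(r,I \right)} = 2 - 2 r$
$s = - \frac{1}{2}$ ($s = \frac{1}{0 + \left(2 - 4\right)} = \frac{1}{0 - 2} = \frac{1}{-2} = - \frac{1}{2} \approx -0.5$)
$s m + \left(63 + 27\right) \left(-77 - 29\right) = \left(- \frac{1}{2}\right) 64 + \left(63 + 27\right) \left(-77 - 29\right) = -32 + 90 \left(-106\right) = -32 - 9540 = -9572$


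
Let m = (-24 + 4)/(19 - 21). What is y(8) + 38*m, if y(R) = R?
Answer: 388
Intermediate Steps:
m = 10 (m = -20/(-2) = -20*(-½) = 10)
y(8) + 38*m = 8 + 38*10 = 8 + 380 = 388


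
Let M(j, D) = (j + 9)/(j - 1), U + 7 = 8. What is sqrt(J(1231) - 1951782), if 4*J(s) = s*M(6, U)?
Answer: I*sqrt(7803435)/2 ≈ 1396.7*I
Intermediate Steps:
U = 1 (U = -7 + 8 = 1)
M(j, D) = (9 + j)/(-1 + j)
J(s) = 3*s/4 (J(s) = (s*((9 + 6)/(-1 + 6)))/4 = (s*(15/5))/4 = (s*((1/5)*15))/4 = (s*3)/4 = (3*s)/4 = 3*s/4)
sqrt(J(1231) - 1951782) = sqrt((3/4)*1231 - 1951782) = sqrt(3693/4 - 1951782) = sqrt(-7803435/4) = I*sqrt(7803435)/2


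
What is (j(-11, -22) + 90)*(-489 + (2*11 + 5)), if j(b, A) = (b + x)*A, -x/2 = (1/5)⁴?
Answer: -95885328/625 ≈ -1.5342e+5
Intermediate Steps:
x = -2/625 (x = -2*(1/5)⁴ = -2*(⅕)⁴ = -2*1/625 = -2/625 ≈ -0.0032000)
j(b, A) = A*(-2/625 + b) (j(b, A) = (b - 2/625)*A = (-2/625 + b)*A = A*(-2/625 + b))
(j(-11, -22) + 90)*(-489 + (2*11 + 5)) = ((1/625)*(-22)*(-2 + 625*(-11)) + 90)*(-489 + (2*11 + 5)) = ((1/625)*(-22)*(-2 - 6875) + 90)*(-489 + (22 + 5)) = ((1/625)*(-22)*(-6877) + 90)*(-489 + 27) = (151294/625 + 90)*(-462) = (207544/625)*(-462) = -95885328/625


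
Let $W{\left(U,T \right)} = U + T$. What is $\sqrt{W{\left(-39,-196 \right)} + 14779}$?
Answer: $12 \sqrt{101} \approx 120.6$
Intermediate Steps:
$W{\left(U,T \right)} = T + U$
$\sqrt{W{\left(-39,-196 \right)} + 14779} = \sqrt{\left(-196 - 39\right) + 14779} = \sqrt{-235 + 14779} = \sqrt{14544} = 12 \sqrt{101}$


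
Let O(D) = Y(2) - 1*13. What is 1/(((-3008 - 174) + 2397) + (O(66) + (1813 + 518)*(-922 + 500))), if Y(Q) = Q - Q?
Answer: -1/984480 ≈ -1.0158e-6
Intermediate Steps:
Y(Q) = 0
O(D) = -13 (O(D) = 0 - 1*13 = 0 - 13 = -13)
1/(((-3008 - 174) + 2397) + (O(66) + (1813 + 518)*(-922 + 500))) = 1/(((-3008 - 174) + 2397) + (-13 + (1813 + 518)*(-922 + 500))) = 1/((-3182 + 2397) + (-13 + 2331*(-422))) = 1/(-785 + (-13 - 983682)) = 1/(-785 - 983695) = 1/(-984480) = -1/984480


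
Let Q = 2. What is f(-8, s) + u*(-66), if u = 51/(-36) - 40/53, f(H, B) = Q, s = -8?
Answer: 15403/106 ≈ 145.31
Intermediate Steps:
f(H, B) = 2
u = -1381/636 (u = 51*(-1/36) - 40*1/53 = -17/12 - 40/53 = -1381/636 ≈ -2.1714)
f(-8, s) + u*(-66) = 2 - 1381/636*(-66) = 2 + 15191/106 = 15403/106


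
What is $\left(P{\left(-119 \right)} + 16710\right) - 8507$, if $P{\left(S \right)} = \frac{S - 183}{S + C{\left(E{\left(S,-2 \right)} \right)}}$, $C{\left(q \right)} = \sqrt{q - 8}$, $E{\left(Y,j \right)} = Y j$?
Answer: $\frac{114311931}{13931} + \frac{302 \sqrt{230}}{13931} \approx 8205.9$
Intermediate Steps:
$C{\left(q \right)} = \sqrt{-8 + q}$
$P{\left(S \right)} = \frac{-183 + S}{S + \sqrt{-8 - 2 S}}$ ($P{\left(S \right)} = \frac{S - 183}{S + \sqrt{-8 + S \left(-2\right)}} = \frac{-183 + S}{S + \sqrt{-8 - 2 S}}$)
$\left(P{\left(-119 \right)} + 16710\right) - 8507 = \left(\frac{-183 - 119}{-119 + \sqrt{2} \sqrt{-4 - -119}} + 16710\right) - 8507 = \left(\frac{1}{-119 + \sqrt{2} \sqrt{-4 + 119}} \left(-302\right) + 16710\right) - 8507 = \left(\frac{1}{-119 + \sqrt{2} \sqrt{115}} \left(-302\right) + 16710\right) - 8507 = \left(\frac{1}{-119 + \sqrt{230}} \left(-302\right) + 16710\right) - 8507 = \left(- \frac{302}{-119 + \sqrt{230}} + 16710\right) - 8507 = \left(16710 - \frac{302}{-119 + \sqrt{230}}\right) - 8507 = 8203 - \frac{302}{-119 + \sqrt{230}}$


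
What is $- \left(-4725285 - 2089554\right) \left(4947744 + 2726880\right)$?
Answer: $52301326945536$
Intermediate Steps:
$- \left(-4725285 - 2089554\right) \left(4947744 + 2726880\right) = - \left(-6814839\right) 7674624 = \left(-1\right) \left(-52301326945536\right) = 52301326945536$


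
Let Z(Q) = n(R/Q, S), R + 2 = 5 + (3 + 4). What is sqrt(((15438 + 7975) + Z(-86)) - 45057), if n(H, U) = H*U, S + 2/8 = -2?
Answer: I*sqrt(160077089)/86 ≈ 147.12*I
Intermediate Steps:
S = -9/4 (S = -1/4 - 2 = -9/4 ≈ -2.2500)
R = 10 (R = -2 + (5 + (3 + 4)) = -2 + (5 + 7) = -2 + 12 = 10)
Z(Q) = -45/(2*Q) (Z(Q) = (10/Q)*(-9/4) = -45/(2*Q))
sqrt(((15438 + 7975) + Z(-86)) - 45057) = sqrt(((15438 + 7975) - 45/2/(-86)) - 45057) = sqrt((23413 - 45/2*(-1/86)) - 45057) = sqrt((23413 + 45/172) - 45057) = sqrt(4027081/172 - 45057) = sqrt(-3722723/172) = I*sqrt(160077089)/86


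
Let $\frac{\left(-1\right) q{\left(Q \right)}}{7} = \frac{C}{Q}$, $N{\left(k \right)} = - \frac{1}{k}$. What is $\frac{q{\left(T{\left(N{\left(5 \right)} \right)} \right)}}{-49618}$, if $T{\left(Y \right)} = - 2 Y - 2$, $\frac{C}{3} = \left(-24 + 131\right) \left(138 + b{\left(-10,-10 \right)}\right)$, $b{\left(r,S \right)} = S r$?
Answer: $- \frac{1336965}{198472} \approx -6.7363$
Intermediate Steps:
$C = 76398$ ($C = 3 \left(-24 + 131\right) \left(138 - -100\right) = 3 \cdot 107 \left(138 + 100\right) = 3 \cdot 107 \cdot 238 = 3 \cdot 25466 = 76398$)
$T{\left(Y \right)} = -2 - 2 Y$
$q{\left(Q \right)} = - \frac{534786}{Q}$ ($q{\left(Q \right)} = - 7 \frac{76398}{Q} = - \frac{534786}{Q}$)
$\frac{q{\left(T{\left(N{\left(5 \right)} \right)} \right)}}{-49618} = \frac{\left(-534786\right) \frac{1}{-2 - 2 \left(- \frac{1}{5}\right)}}{-49618} = - \frac{534786}{-2 - 2 \left(\left(-1\right) \frac{1}{5}\right)} \left(- \frac{1}{49618}\right) = - \frac{534786}{-2 - - \frac{2}{5}} \left(- \frac{1}{49618}\right) = - \frac{534786}{-2 + \frac{2}{5}} \left(- \frac{1}{49618}\right) = - \frac{534786}{- \frac{8}{5}} \left(- \frac{1}{49618}\right) = \left(-534786\right) \left(- \frac{5}{8}\right) \left(- \frac{1}{49618}\right) = \frac{1336965}{4} \left(- \frac{1}{49618}\right) = - \frac{1336965}{198472}$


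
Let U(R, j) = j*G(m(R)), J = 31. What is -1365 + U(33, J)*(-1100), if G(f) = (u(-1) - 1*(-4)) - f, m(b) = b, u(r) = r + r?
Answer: 1055735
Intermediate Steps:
u(r) = 2*r
G(f) = 2 - f (G(f) = (2*(-1) - 1*(-4)) - f = (-2 + 4) - f = 2 - f)
U(R, j) = j*(2 - R)
-1365 + U(33, J)*(-1100) = -1365 + (31*(2 - 1*33))*(-1100) = -1365 + (31*(2 - 33))*(-1100) = -1365 + (31*(-31))*(-1100) = -1365 - 961*(-1100) = -1365 + 1057100 = 1055735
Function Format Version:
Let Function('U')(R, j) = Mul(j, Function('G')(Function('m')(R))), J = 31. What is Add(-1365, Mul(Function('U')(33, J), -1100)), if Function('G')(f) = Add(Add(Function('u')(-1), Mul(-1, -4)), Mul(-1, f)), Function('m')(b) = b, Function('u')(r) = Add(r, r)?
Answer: 1055735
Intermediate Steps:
Function('u')(r) = Mul(2, r)
Function('G')(f) = Add(2, Mul(-1, f)) (Function('G')(f) = Add(Add(Mul(2, -1), Mul(-1, -4)), Mul(-1, f)) = Add(Add(-2, 4), Mul(-1, f)) = Add(2, Mul(-1, f)))
Function('U')(R, j) = Mul(j, Add(2, Mul(-1, R)))
Add(-1365, Mul(Function('U')(33, J), -1100)) = Add(-1365, Mul(Mul(31, Add(2, Mul(-1, 33))), -1100)) = Add(-1365, Mul(Mul(31, Add(2, -33)), -1100)) = Add(-1365, Mul(Mul(31, -31), -1100)) = Add(-1365, Mul(-961, -1100)) = Add(-1365, 1057100) = 1055735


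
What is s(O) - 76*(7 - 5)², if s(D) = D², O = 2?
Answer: -300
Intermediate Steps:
s(O) - 76*(7 - 5)² = 2² - 76*(7 - 5)² = 4 - 76*2² = 4 - 76*4 = 4 - 304 = -300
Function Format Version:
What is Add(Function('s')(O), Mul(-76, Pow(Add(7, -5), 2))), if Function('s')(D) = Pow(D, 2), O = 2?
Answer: -300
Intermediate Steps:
Add(Function('s')(O), Mul(-76, Pow(Add(7, -5), 2))) = Add(Pow(2, 2), Mul(-76, Pow(Add(7, -5), 2))) = Add(4, Mul(-76, Pow(2, 2))) = Add(4, Mul(-76, 4)) = Add(4, -304) = -300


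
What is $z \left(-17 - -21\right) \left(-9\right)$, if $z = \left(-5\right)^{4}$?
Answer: $-22500$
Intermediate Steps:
$z = 625$
$z \left(-17 - -21\right) \left(-9\right) = 625 \left(-17 - -21\right) \left(-9\right) = 625 \left(-17 + 21\right) \left(-9\right) = 625 \cdot 4 \left(-9\right) = 2500 \left(-9\right) = -22500$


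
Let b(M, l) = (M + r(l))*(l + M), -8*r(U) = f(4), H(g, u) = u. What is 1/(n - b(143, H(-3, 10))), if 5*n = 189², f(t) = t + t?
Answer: -5/72909 ≈ -6.8579e-5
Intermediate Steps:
f(t) = 2*t
r(U) = -1 (r(U) = -4/4 = -⅛*8 = -1)
b(M, l) = (-1 + M)*(M + l) (b(M, l) = (M - 1)*(l + M) = (-1 + M)*(M + l))
n = 35721/5 (n = (⅕)*189² = (⅕)*35721 = 35721/5 ≈ 7144.2)
1/(n - b(143, H(-3, 10))) = 1/(35721/5 - (143² - 1*143 - 1*10 + 143*10)) = 1/(35721/5 - (20449 - 143 - 10 + 1430)) = 1/(35721/5 - 1*21726) = 1/(35721/5 - 21726) = 1/(-72909/5) = -5/72909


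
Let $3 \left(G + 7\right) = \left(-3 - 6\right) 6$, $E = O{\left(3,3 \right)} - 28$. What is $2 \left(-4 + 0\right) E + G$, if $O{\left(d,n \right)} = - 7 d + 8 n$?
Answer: $175$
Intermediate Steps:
$E = -25$ ($E = \left(\left(-7\right) 3 + 8 \cdot 3\right) - 28 = \left(-21 + 24\right) - 28 = 3 - 28 = -25$)
$G = -25$ ($G = -7 + \frac{\left(-3 - 6\right) 6}{3} = -7 + \frac{\left(-9\right) 6}{3} = -7 + \frac{1}{3} \left(-54\right) = -7 - 18 = -25$)
$2 \left(-4 + 0\right) E + G = 2 \left(-4 + 0\right) \left(-25\right) - 25 = 2 \left(-4\right) \left(-25\right) - 25 = \left(-8\right) \left(-25\right) - 25 = 200 - 25 = 175$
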